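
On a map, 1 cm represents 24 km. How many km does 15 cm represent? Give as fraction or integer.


Map scale: 1 cm = 24 km
Measured distance on map = 15 cm
Set up proportion: 15 * 24 / 1
= 360 / 1
= 360 km

360


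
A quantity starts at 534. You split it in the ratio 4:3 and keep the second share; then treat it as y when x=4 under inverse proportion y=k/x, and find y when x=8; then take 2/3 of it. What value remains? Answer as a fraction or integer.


Start with 534.
Step 1: Split 4:3, second share = 534 * 3/7 = 1602/7
Step 2: Inverse prop: k = (1602/7)*4; new y = k/8 = 1602/7*4/8 = 801/7
Step 3: Take 2/3: 801/7 * 2/3 = 534/7
Final result = 534/7

534/7


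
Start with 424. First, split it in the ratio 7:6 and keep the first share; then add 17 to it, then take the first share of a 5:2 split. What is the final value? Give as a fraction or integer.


Start with 424.
Step 1: Split 7:6, first share = 424 * 7/13 = 2968/13
Step 2: Add 17: 2968/13+17=3189/13; split 5:2 first = 3189/13*5/7 = 15945/91
Final result = 15945/91

15945/91


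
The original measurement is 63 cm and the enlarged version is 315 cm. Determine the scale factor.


Original length = 63 cm
Scaled length = 315 cm
Scale factor = 315 / 63
= 5

5


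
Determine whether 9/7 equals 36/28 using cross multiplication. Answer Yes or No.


Cross multiply to check 9/7 = 36/28
Left cross product: 9 * 28 = 252
Right cross product: 7 * 36 = 252
252 = 252
Equal, so proportions match => Yes

Yes


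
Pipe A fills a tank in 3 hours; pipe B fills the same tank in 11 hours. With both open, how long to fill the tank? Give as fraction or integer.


Rate of A = 1/3 job per hour
Rate of B = 1/11 job per hour
Combined rate = 1/3 + 1/11
Find common denominator: (11 + 3)/(3*11) = 14/33
Combined rate = 14/33 job per hour
Time together = 1 / (14/33) = 33/14 hours

33/14


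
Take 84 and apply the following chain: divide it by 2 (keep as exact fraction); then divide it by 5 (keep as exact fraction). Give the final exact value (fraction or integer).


Start with 84.
Step 1: Divide by 2: 84 / 2 = 42
Step 2: Divide by 5: 42 / 5 = 42/5
Final result = 42/5

42/5


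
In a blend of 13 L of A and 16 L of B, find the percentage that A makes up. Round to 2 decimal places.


Volume of A = 13 L
Volume of B = 16 L
Total volume = 13 + 16 = 29 L
Percentage of A = (13/29) * 100
= 44.83%

44.83


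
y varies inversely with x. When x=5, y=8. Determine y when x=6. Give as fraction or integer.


Inverse proportion: y = k/x
Find k: k = 5 * 8 = 40
Compute y at x=6: y = 40/6
y = 20/3

20/3


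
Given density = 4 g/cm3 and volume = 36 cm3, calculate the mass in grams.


Using mass = density * volume
Density = 4 g/cm3
Volume = 36 cm3
Mass = 4 * 36
= 144 g

144


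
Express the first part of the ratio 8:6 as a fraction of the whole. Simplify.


Total parts = 8 + 6 = 14
First part fraction = 8/14
Simplify: 8/14 = 4/7

4/7


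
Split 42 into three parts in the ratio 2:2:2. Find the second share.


Ratio = 2:2:2
Total parts = 2 + 2 + 2 = 6
Value per part = 42 / 6 = 7
First share = 2 * 7 = 14
Middle share = 2 * 7 = 14
Third share = 2 * 7 = 14

14


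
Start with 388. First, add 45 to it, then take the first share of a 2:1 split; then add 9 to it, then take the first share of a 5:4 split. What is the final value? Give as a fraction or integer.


Start with 388.
Step 1: Add 45: 388+45=433; split 2:1 first = 433*2/3 = 866/3
Step 2: Add 9: 866/3+9=893/3; split 5:4 first = 893/3*5/9 = 4465/27
Final result = 4465/27

4465/27


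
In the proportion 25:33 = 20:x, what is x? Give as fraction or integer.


Setting up: 25/33 = 20/x
Cross multiply: 25 * x = 33 * 20
25x = 660
x = 660/25
x = 132/5

132/5


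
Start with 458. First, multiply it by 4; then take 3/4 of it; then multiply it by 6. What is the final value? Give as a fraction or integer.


Start with 458.
Step 1: Multiply by 4: 458 * 4 = 1832
Step 2: Take 3/4: 1832 * 3/4 = 1374
Step 3: Multiply by 6: 1374 * 6 = 8244
Final result = 8244

8244


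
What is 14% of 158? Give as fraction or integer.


Compute 14% of 158
Convert percentage: 14% = 14/100
Multiply: 158 * 14/100
= 2212/100
= 553/25

553/25


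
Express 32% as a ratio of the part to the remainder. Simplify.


Part = 32%, Remainder = 68%
Ratio = 32:68
GCD(32, 68) = 4
Simplify: 8:17 = 8:17

8:17


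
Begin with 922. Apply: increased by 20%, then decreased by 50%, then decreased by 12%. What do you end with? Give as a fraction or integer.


Start: 922
Step 1: increase by 20% => multiply by 120/100
  922 * 120/100 = 5532/5
Step 2: decrease by 50% => multiply by 50/100
  5532/5 * 50/100 = 2766/5
Step 3: decrease by 12% => multiply by 88/100
  2766/5 * 88/100 = 60852/125
Final value = 60852/125

60852/125


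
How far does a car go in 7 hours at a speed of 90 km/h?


Using distance = speed * time
Speed = 90 km/h
Time = 7 hours
Distance = 90 * 7
= 630 km

630


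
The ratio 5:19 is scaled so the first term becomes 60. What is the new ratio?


Original ratio: 5:19
First term target: 60
Scale factor = 60 / 5 = 12
Multiply second term: 19 * 12 = 228
Equivalent ratio = 60:228

60:228


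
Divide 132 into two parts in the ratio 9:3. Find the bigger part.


Total parts = 9 + 3 = 12
Value per part = 132 / 12 = 11
First share = 9 * 11 = 99
Second share = 3 * 11 = 33
Larger share = 99

99


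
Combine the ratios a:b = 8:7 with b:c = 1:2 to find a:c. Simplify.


Given a:b = 8:7 and b:c = 1:2
Make b consistent. Multiply first ratio by 1: a:b = 8:7
Multiply second ratio by 7: b:c = 7:14
Now b = 7 in both, so a:b:c = 8:7:14
Therefore a:c = 8:14
Simplify by GCD: a:c = 4:7

4:7


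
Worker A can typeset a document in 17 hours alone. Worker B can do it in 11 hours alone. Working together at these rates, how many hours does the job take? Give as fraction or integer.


Rate of A = 1/17 job per hour
Rate of B = 1/11 job per hour
Combined rate = 1/17 + 1/11
Find common denominator: (11 + 17)/(17*11) = 28/187
Combined rate = 28/187 job per hour
Time together = 1 / (28/187) = 187/28 hours

187/28


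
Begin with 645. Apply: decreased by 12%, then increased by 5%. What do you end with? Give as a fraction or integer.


Start: 645
Step 1: decrease by 12% => multiply by 88/100
  645 * 88/100 = 2838/5
Step 2: increase by 5% => multiply by 105/100
  2838/5 * 105/100 = 29799/50
Final value = 29799/50

29799/50


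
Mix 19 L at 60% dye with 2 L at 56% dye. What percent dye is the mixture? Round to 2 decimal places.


Solute in mixture 1 = 60% of 19 L = 19*60/100 = 57/5 L
Solute in mixture 2 = 56% of 2 L = 2*56/100 = 28/25 L
Total solute = 57/5 + 28/25 = 313/25 L
Total volume = 19 + 2 = 21 L
Final concentration = 313/25/21 * 100 = 59.62%

59.62


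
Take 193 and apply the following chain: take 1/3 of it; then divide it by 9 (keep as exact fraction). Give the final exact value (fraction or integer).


Start with 193.
Step 1: Take 1/3: 193 * 1/3 = 193/3
Step 2: Divide by 9: 193/3 / 9 = 193/27
Final result = 193/27

193/27


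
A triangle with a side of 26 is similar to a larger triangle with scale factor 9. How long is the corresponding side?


Similar triangles have proportional sides
Scale factor = 9
Smaller side = 26
Corresponding larger side = 26 * 9
= 234

234


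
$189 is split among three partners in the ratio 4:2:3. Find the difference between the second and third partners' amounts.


Total parts = 4 + 2 + 3 = 9
Value per part = 189 / 9 = 21
Shares: 4*21=84, 2*21=42, 3*21=63
Second share = 42, third share = 63
Difference = |42 - 63| = 21

21


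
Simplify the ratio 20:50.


Find GCD(20, 50)
GCD = 10
Divide both by 10: 20/10 = 2, 50/10 = 5
Simplified ratio = 2:5

2:5


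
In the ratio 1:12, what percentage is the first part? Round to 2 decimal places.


Total parts = 1 + 12 = 13
First part fraction = 1/13
Percentage = (1/13) * 100
= 0.076923 * 100
= 7.69%

7.69


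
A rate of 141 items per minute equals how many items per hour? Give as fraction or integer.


Converting from per minute to per hour
Rate = 141 items per minute
Multiply by 60: 141 * 60
= 8460 items per hour

8460


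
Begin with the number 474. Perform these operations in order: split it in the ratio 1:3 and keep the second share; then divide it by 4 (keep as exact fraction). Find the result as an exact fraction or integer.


Start with 474.
Step 1: Split 1:3, second share = 474 * 3/4 = 711/2
Step 2: Divide by 4: 711/2 / 4 = 711/8
Final result = 711/8

711/8


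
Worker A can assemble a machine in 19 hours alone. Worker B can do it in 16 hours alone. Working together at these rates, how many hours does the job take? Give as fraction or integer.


Rate of A = 1/19 job per hour
Rate of B = 1/16 job per hour
Combined rate = 1/19 + 1/16
Find common denominator: (16 + 19)/(19*16) = 35/304
Combined rate = 35/304 job per hour
Time together = 1 / (35/304) = 304/35 hours

304/35


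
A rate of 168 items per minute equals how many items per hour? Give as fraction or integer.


Converting from per minute to per hour
Rate = 168 items per minute
Multiply by 60: 168 * 60
= 10080 items per hour

10080


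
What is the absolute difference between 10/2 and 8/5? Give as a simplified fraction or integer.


Simplify: 10/2 = 5 and 8/5 = 8/5
Find common denominator: LCD = 5
Convert: 25/5 and 8/5
Difference = |25 - 8|/5 = 17/5
Simplified = 17/5

17/5


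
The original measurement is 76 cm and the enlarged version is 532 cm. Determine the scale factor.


Original length = 76 cm
Scaled length = 532 cm
Scale factor = 532 / 76
= 7

7


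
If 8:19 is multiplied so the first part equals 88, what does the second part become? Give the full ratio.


Original ratio: 8:19
First term target: 88
Scale factor = 88 / 8 = 11
Multiply second term: 19 * 11 = 209
Equivalent ratio = 88:209

88:209


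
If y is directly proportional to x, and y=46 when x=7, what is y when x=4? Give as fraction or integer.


Direct proportion: y = kx
Find k: k = 46/7 = 46/7
Compute y at x=4: y = 46/7 * 4
y = 184/7

184/7


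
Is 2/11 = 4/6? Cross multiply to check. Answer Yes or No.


Cross multiply to check 2/11 = 4/6
Left cross product: 2 * 6 = 12
Right cross product: 11 * 4 = 44
12 != 44
Not equal, so proportions differ => No

No


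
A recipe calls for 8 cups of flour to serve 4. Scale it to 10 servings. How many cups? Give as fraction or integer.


Original: 8 cups for 4 servings
Target servings = 10
Scaling factor = 10/4
New amount = 8 * 10/4
= 80/4
= 20 cups

20


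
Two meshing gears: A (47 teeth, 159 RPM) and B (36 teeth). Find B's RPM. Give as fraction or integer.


Gear ratio: teeth_A * RPM_A = teeth_B * RPM_B
47 * 159 = 36 * RPM_B
7473 = 36 * RPM_B
RPM_B = 7473 / 36
RPM_B = 2491/12

2491/12


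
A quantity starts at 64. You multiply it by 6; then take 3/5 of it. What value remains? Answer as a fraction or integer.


Start with 64.
Step 1: Multiply by 6: 64 * 6 = 384
Step 2: Take 3/5: 384 * 3/5 = 1152/5
Final result = 1152/5

1152/5


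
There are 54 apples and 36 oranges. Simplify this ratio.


Find GCD(54, 36)
GCD = 18
Divide both by 18: 54/18 = 3, 36/18 = 2
Simplified ratio = 3:2

3:2


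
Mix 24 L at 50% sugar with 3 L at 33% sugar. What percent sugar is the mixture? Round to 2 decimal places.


Solute in mixture 1 = 50% of 24 L = 24*50/100 = 12 L
Solute in mixture 2 = 33% of 3 L = 3*33/100 = 99/100 L
Total solute = 12 + 99/100 = 1299/100 L
Total volume = 24 + 3 = 27 L
Final concentration = 1299/100/27 * 100 = 48.11%

48.11


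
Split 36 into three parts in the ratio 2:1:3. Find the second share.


Ratio = 2:1:3
Total parts = 2 + 1 + 3 = 6
Value per part = 36 / 6 = 6
First share = 2 * 6 = 12
Middle share = 1 * 6 = 6
Third share = 3 * 6 = 18

6


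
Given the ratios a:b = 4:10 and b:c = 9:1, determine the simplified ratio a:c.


Given a:b = 4:10 and b:c = 9:1
Make b consistent. Multiply first ratio by 9: a:b = 36:90
Multiply second ratio by 10: b:c = 90:10
Now b = 90 in both, so a:b:c = 36:90:10
Therefore a:c = 36:10
Simplify by GCD: a:c = 18:5

18:5


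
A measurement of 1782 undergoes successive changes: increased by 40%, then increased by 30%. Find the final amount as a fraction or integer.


Start: 1782
Step 1: increase by 40% => multiply by 140/100
  1782 * 140/100 = 12474/5
Step 2: increase by 30% => multiply by 130/100
  12474/5 * 130/100 = 81081/25
Final value = 81081/25

81081/25


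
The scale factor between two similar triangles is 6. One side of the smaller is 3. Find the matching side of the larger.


Similar triangles have proportional sides
Scale factor = 6
Smaller side = 3
Corresponding larger side = 3 * 6
= 18

18


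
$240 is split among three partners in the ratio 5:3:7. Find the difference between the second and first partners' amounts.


Total parts = 5 + 3 + 7 = 15
Value per part = 240 / 15 = 16
Shares: 5*16=80, 3*16=48, 7*16=112
Second share = 48, first share = 80
Difference = |48 - 80| = 32

32


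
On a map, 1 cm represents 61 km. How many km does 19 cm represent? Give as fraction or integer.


Map scale: 1 cm = 61 km
Measured distance on map = 19 cm
Set up proportion: 19 * 61 / 1
= 1159 / 1
= 1159 km

1159


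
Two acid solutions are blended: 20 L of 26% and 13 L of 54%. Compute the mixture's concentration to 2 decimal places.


Solute in mixture 1 = 26% of 20 L = 20*26/100 = 26/5 L
Solute in mixture 2 = 54% of 13 L = 13*54/100 = 351/50 L
Total solute = 26/5 + 351/50 = 611/50 L
Total volume = 20 + 13 = 33 L
Final concentration = 611/50/33 * 100 = 37.03%

37.03


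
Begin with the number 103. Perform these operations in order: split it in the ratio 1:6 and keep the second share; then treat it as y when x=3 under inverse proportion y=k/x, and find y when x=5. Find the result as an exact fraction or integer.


Start with 103.
Step 1: Split 1:6, second share = 103 * 6/7 = 618/7
Step 2: Inverse prop: k = (618/7)*3; new y = k/5 = 618/7*3/5 = 1854/35
Final result = 1854/35

1854/35


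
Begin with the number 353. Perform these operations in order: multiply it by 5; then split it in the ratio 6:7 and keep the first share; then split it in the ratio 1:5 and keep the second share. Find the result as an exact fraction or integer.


Start with 353.
Step 1: Multiply by 5: 353 * 5 = 1765
Step 2: Split 6:7, first share = 1765 * 6/13 = 10590/13
Step 3: Split 1:5, second share = 10590/13 * 5/6 = 8825/13
Final result = 8825/13

8825/13


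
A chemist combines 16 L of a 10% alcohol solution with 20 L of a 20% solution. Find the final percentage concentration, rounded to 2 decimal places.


Solute in mixture 1 = 10% of 16 L = 16*10/100 = 8/5 L
Solute in mixture 2 = 20% of 20 L = 20*20/100 = 4 L
Total solute = 8/5 + 4 = 28/5 L
Total volume = 16 + 20 = 36 L
Final concentration = 28/5/36 * 100 = 15.56%

15.56


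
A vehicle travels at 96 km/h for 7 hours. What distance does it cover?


Using distance = speed * time
Speed = 96 km/h
Time = 7 hours
Distance = 96 * 7
= 672 km

672


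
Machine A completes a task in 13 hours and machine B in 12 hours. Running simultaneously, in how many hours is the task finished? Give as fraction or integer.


Rate of A = 1/13 job per hour
Rate of B = 1/12 job per hour
Combined rate = 1/13 + 1/12
Find common denominator: (12 + 13)/(13*12) = 25/156
Combined rate = 25/156 job per hour
Time together = 1 / (25/156) = 156/25 hours

156/25


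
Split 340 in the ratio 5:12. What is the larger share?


Total parts = 5 + 12 = 17
Value per part = 340 / 17 = 20
First share = 5 * 20 = 100
Second share = 12 * 20 = 240
Larger share = 240

240


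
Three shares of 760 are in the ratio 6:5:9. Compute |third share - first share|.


Total parts = 6 + 5 + 9 = 20
Value per part = 760 / 20 = 38
Shares: 6*38=228, 5*38=190, 9*38=342
Third share = 342, first share = 228
Difference = |342 - 228| = 114

114


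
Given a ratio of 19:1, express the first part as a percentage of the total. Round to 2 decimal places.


Total parts = 19 + 1 = 20
First part fraction = 19/20
Percentage = (19/20) * 100
= 0.95 * 100
= 95.00%

95.00


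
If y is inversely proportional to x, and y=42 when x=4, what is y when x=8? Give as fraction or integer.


Inverse proportion: y = k/x
Find k: k = 4 * 42 = 168
Compute y at x=8: y = 168/8
y = 21

21


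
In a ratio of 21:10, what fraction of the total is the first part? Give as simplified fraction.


Total parts = 21 + 10 = 31
First part fraction = 21/31
Simplify: 21/31 = 21/31

21/31


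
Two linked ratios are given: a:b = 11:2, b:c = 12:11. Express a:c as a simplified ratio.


Given a:b = 11:2 and b:c = 12:11
Make b consistent. Multiply first ratio by 12: a:b = 132:24
Multiply second ratio by 2: b:c = 24:22
Now b = 24 in both, so a:b:c = 132:24:22
Therefore a:c = 132:22
Simplify by GCD: a:c = 6:1

6:1


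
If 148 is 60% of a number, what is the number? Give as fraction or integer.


Given: 148 is 60% of the whole
Set up: 148 = 60/100 * whole
whole = 148 * 100 / 60
whole = 14800 / 60
whole = 740/3

740/3


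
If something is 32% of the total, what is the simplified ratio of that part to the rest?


Part = 32%, Remainder = 68%
Ratio = 32:68
GCD(32, 68) = 4
Simplify: 8:17 = 8:17

8:17


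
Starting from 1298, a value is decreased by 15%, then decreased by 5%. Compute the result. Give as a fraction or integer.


Start: 1298
Step 1: decrease by 15% => multiply by 85/100
  1298 * 85/100 = 11033/10
Step 2: decrease by 5% => multiply by 95/100
  11033/10 * 95/100 = 209627/200
Final value = 209627/200

209627/200


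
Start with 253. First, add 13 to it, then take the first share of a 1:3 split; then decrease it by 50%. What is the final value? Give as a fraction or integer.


Start with 253.
Step 1: Add 13: 253+13=266; split 1:3 first = 266*1/4 = 133/2
Step 2: Decrease by 50%: 133/2 * 50/100 = 133/4
Final result = 133/4

133/4


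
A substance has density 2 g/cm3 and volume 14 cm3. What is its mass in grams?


Using mass = density * volume
Density = 2 g/cm3
Volume = 14 cm3
Mass = 2 * 14
= 28 g

28


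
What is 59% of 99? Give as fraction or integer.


Compute 59% of 99
Convert percentage: 59% = 59/100
Multiply: 99 * 59/100
= 5841/100
= 5841/100

5841/100


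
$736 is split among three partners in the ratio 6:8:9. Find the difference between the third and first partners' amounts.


Total parts = 6 + 8 + 9 = 23
Value per part = 736 / 23 = 32
Shares: 6*32=192, 8*32=256, 9*32=288
Third share = 288, first share = 192
Difference = |288 - 192| = 96

96


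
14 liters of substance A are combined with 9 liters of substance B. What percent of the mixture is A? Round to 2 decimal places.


Volume of A = 14 L
Volume of B = 9 L
Total volume = 14 + 9 = 23 L
Percentage of A = (14/23) * 100
= 60.87%

60.87


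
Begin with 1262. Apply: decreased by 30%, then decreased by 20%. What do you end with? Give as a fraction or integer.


Start: 1262
Step 1: decrease by 30% => multiply by 70/100
  1262 * 70/100 = 4417/5
Step 2: decrease by 20% => multiply by 80/100
  4417/5 * 80/100 = 17668/25
Final value = 17668/25

17668/25


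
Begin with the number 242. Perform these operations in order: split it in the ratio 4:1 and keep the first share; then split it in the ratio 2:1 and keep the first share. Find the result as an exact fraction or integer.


Start with 242.
Step 1: Split 4:1, first share = 242 * 4/5 = 968/5
Step 2: Split 2:1, first share = 968/5 * 2/3 = 1936/15
Final result = 1936/15

1936/15


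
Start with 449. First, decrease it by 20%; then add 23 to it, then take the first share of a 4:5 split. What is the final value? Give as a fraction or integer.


Start with 449.
Step 1: Decrease by 20%: 449 * 80/100 = 1796/5
Step 2: Add 23: 1796/5+23=1911/5; split 4:5 first = 1911/5*4/9 = 2548/15
Final result = 2548/15

2548/15


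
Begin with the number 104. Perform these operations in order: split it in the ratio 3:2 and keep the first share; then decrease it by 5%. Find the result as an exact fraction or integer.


Start with 104.
Step 1: Split 3:2, first share = 104 * 3/5 = 312/5
Step 2: Decrease by 5%: 312/5 * 95/100 = 1482/25
Final result = 1482/25

1482/25


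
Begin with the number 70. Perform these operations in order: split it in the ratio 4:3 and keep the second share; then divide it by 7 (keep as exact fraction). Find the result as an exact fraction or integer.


Start with 70.
Step 1: Split 4:3, second share = 70 * 3/7 = 30
Step 2: Divide by 7: 30 / 7 = 30/7
Final result = 30/7

30/7


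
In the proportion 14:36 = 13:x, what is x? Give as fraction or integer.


Setting up: 14/36 = 13/x
Cross multiply: 14 * x = 36 * 13
14x = 468
x = 468/14
x = 234/7

234/7


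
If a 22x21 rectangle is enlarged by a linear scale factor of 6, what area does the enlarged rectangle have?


Original dimensions: 22 x 21
Enlargement factor = 6
New width = 22 * 6 = 132
New height = 21 * 6 = 126
New area = 132 * 126 = 16632

16632


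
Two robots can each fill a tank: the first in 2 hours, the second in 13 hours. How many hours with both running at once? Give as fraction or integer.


Rate of A = 1/2 job per hour
Rate of B = 1/13 job per hour
Combined rate = 1/2 + 1/13
Find common denominator: (13 + 2)/(2*13) = 15/26
Combined rate = 15/26 job per hour
Time together = 1 / (15/26) = 26/15 hours

26/15


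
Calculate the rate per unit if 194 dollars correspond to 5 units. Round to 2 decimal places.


Total dollars = 194
Number of units = 5
Unit rate = 194 / 5
= 38.80 dollars per unit

38.80


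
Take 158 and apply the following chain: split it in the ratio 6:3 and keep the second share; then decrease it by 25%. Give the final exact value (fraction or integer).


Start with 158.
Step 1: Split 6:3, second share = 158 * 3/9 = 158/3
Step 2: Decrease by 25%: 158/3 * 75/100 = 79/2
Final result = 79/2

79/2


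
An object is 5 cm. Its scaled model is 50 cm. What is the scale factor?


Original length = 5 cm
Scaled length = 50 cm
Scale factor = 50 / 5
= 10

10


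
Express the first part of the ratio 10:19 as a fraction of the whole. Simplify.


Total parts = 10 + 19 = 29
First part fraction = 10/29
Simplify: 10/29 = 10/29

10/29


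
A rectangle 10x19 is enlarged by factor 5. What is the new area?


Original dimensions: 10 x 19
Enlargement factor = 5
New width = 10 * 5 = 50
New height = 19 * 5 = 95
New area = 50 * 95 = 4750

4750


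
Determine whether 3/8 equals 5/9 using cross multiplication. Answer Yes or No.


Cross multiply to check 3/8 = 5/9
Left cross product: 3 * 9 = 27
Right cross product: 8 * 5 = 40
27 != 40
Not equal, so proportions differ => No

No


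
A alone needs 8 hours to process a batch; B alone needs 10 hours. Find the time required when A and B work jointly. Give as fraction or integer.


Rate of A = 1/8 job per hour
Rate of B = 1/10 job per hour
Combined rate = 1/8 + 1/10
Find common denominator: (10 + 8)/(8*10) = 18/80
Combined rate = 9/40 job per hour
Time together = 1 / (9/40) = 40/9 hours

40/9


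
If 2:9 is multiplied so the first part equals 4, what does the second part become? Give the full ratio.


Original ratio: 2:9
First term target: 4
Scale factor = 4 / 2 = 2
Multiply second term: 9 * 2 = 18
Equivalent ratio = 4:18

4:18


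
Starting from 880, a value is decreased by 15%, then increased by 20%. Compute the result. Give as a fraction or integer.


Start: 880
Step 1: decrease by 15% => multiply by 85/100
  880 * 85/100 = 748
Step 2: increase by 20% => multiply by 120/100
  748 * 120/100 = 4488/5
Final value = 4488/5

4488/5


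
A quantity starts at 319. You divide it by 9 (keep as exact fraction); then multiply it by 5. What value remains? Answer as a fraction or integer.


Start with 319.
Step 1: Divide by 9: 319 / 9 = 319/9
Step 2: Multiply by 5: 319/9 * 5 = 1595/9
Final result = 1595/9

1595/9


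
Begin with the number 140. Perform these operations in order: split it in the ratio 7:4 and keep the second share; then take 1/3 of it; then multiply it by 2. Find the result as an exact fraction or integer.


Start with 140.
Step 1: Split 7:4, second share = 140 * 4/11 = 560/11
Step 2: Take 1/3: 560/11 * 1/3 = 560/33
Step 3: Multiply by 2: 560/33 * 2 = 1120/33
Final result = 1120/33

1120/33


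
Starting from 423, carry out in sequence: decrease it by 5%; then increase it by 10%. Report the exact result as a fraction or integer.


Start with 423.
Step 1: Decrease by 5%: 423 * 95/100 = 8037/20
Step 2: Increase by 10%: 8037/20 * 110/100 = 88407/200
Final result = 88407/200

88407/200


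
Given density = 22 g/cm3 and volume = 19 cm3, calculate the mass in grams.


Using mass = density * volume
Density = 22 g/cm3
Volume = 19 cm3
Mass = 22 * 19
= 418 g

418


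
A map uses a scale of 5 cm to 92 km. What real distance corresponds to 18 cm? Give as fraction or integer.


Map scale: 5 cm = 92 km
Measured distance on map = 18 cm
Set up proportion: 18 * 92 / 5
= 1656 / 5
= 1656/5 km

1656/5


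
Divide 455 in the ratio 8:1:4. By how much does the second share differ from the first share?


Total parts = 8 + 1 + 4 = 13
Value per part = 455 / 13 = 35
Shares: 8*35=280, 1*35=35, 4*35=140
Second share = 35, first share = 280
Difference = |35 - 280| = 245

245


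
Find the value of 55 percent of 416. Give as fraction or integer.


Compute 55% of 416
Convert percentage: 55% = 55/100
Multiply: 416 * 55/100
= 22880/100
= 1144/5

1144/5


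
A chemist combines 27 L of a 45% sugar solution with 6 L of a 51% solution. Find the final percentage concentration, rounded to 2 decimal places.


Solute in mixture 1 = 45% of 27 L = 27*45/100 = 243/20 L
Solute in mixture 2 = 51% of 6 L = 6*51/100 = 153/50 L
Total solute = 243/20 + 153/50 = 1521/100 L
Total volume = 27 + 6 = 33 L
Final concentration = 1521/100/33 * 100 = 46.09%

46.09


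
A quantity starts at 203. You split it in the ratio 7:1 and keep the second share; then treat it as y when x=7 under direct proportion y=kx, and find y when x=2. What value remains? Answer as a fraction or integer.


Start with 203.
Step 1: Split 7:1, second share = 203 * 1/8 = 203/8
Step 2: Direct prop: k = (203/8)/7; new y = k*2 = 203/8*2/7 = 29/4
Final result = 29/4

29/4


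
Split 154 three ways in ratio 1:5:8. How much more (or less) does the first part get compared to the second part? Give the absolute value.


Total parts = 1 + 5 + 8 = 14
Value per part = 154 / 14 = 11
Shares: 1*11=11, 5*11=55, 8*11=88
First share = 11, second share = 55
Difference = |11 - 55| = 44

44


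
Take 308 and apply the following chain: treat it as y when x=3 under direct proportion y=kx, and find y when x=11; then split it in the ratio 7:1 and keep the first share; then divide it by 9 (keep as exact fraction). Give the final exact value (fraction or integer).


Start with 308.
Step 1: Direct prop: k = (308)/3; new y = k*11 = 308*11/3 = 3388/3
Step 2: Split 7:1, first share = 3388/3 * 7/8 = 5929/6
Step 3: Divide by 9: 5929/6 / 9 = 5929/54
Final result = 5929/54

5929/54


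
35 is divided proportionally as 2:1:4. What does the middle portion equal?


Ratio = 2:1:4
Total parts = 2 + 1 + 4 = 7
Value per part = 35 / 7 = 5
First share = 2 * 5 = 10
Middle share = 1 * 5 = 5
Third share = 4 * 5 = 20

5


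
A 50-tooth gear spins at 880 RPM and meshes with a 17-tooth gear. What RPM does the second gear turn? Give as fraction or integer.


Gear ratio: teeth_A * RPM_A = teeth_B * RPM_B
50 * 880 = 17 * RPM_B
44000 = 17 * RPM_B
RPM_B = 44000 / 17
RPM_B = 44000/17

44000/17


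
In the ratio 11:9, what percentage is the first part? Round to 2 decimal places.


Total parts = 11 + 9 = 20
First part fraction = 11/20
Percentage = (11/20) * 100
= 0.55 * 100
= 55.00%

55.00


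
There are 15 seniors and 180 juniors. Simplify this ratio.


Find GCD(15, 180)
GCD = 15
Divide both by 15: 15/15 = 1, 180/15 = 12
Simplified ratio = 1:12

1:12


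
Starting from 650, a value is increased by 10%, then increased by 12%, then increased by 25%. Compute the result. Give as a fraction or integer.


Start: 650
Step 1: increase by 10% => multiply by 110/100
  650 * 110/100 = 715
Step 2: increase by 12% => multiply by 112/100
  715 * 112/100 = 4004/5
Step 3: increase by 25% => multiply by 125/100
  4004/5 * 125/100 = 1001
Final value = 1001

1001


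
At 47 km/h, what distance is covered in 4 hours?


Using distance = speed * time
Speed = 47 km/h
Time = 4 hours
Distance = 47 * 4
= 188 km

188


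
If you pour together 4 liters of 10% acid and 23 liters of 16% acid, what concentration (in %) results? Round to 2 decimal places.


Solute in mixture 1 = 10% of 4 L = 4*10/100 = 2/5 L
Solute in mixture 2 = 16% of 23 L = 23*16/100 = 92/25 L
Total solute = 2/5 + 92/25 = 102/25 L
Total volume = 4 + 23 = 27 L
Final concentration = 102/25/27 * 100 = 15.11%

15.11


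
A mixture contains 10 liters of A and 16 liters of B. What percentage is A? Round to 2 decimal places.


Volume of A = 10 L
Volume of B = 16 L
Total volume = 10 + 16 = 26 L
Percentage of A = (10/26) * 100
= 38.46%

38.46


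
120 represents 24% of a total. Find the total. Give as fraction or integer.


Given: 120 is 24% of the whole
Set up: 120 = 24/100 * whole
whole = 120 * 100 / 24
whole = 12000 / 24
whole = 500

500


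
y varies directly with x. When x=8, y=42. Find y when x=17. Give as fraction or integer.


Direct proportion: y = kx
Find k: k = 42/8 = 21/4
Compute y at x=17: y = 21/4 * 17
y = 357/4

357/4


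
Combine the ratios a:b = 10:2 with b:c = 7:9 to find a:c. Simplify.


Given a:b = 10:2 and b:c = 7:9
Make b consistent. Multiply first ratio by 7: a:b = 70:14
Multiply second ratio by 2: b:c = 14:18
Now b = 14 in both, so a:b:c = 70:14:18
Therefore a:c = 70:18
Simplify by GCD: a:c = 35:9

35:9


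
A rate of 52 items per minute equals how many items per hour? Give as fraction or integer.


Converting from per minute to per hour
Rate = 52 items per minute
Multiply by 60: 52 * 60
= 3120 items per hour

3120


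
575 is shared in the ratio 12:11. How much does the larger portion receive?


Total parts = 12 + 11 = 23
Value per part = 575 / 23 = 25
First share = 12 * 25 = 300
Second share = 11 * 25 = 275
Larger share = 300

300


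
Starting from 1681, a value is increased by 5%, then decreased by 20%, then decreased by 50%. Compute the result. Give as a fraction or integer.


Start: 1681
Step 1: increase by 5% => multiply by 105/100
  1681 * 105/100 = 35301/20
Step 2: decrease by 20% => multiply by 80/100
  35301/20 * 80/100 = 35301/25
Step 3: decrease by 50% => multiply by 50/100
  35301/25 * 50/100 = 35301/50
Final value = 35301/50

35301/50


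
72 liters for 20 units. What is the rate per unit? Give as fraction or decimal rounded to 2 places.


Total liters = 72
Number of units = 20
Unit rate = 72 / 20
= 3.60 liters per unit

3.60


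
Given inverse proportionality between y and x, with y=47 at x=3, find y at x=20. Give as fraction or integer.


Inverse proportion: y = k/x
Find k: k = 3 * 47 = 141
Compute y at x=20: y = 141/20
y = 141/20

141/20


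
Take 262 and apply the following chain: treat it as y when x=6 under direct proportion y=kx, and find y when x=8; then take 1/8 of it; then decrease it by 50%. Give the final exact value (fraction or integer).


Start with 262.
Step 1: Direct prop: k = (262)/6; new y = k*8 = 262*8/6 = 1048/3
Step 2: Take 1/8: 1048/3 * 1/8 = 131/3
Step 3: Decrease by 50%: 131/3 * 50/100 = 131/6
Final result = 131/6

131/6


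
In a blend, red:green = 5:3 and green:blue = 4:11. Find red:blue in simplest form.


Given a:b = 5:3 and b:c = 4:11
Make b consistent. Multiply first ratio by 4: a:b = 20:12
Multiply second ratio by 3: b:c = 12:33
Now b = 12 in both, so a:b:c = 20:12:33
Therefore a:c = 20:33
Simplify by GCD: a:c = 20:33

20:33


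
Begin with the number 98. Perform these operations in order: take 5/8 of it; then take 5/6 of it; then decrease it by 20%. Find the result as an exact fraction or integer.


Start with 98.
Step 1: Take 5/8: 98 * 5/8 = 245/4
Step 2: Take 5/6: 245/4 * 5/6 = 1225/24
Step 3: Decrease by 20%: 1225/24 * 80/100 = 245/6
Final result = 245/6

245/6


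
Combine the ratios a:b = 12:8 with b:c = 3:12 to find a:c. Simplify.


Given a:b = 12:8 and b:c = 3:12
Make b consistent. Multiply first ratio by 3: a:b = 36:24
Multiply second ratio by 8: b:c = 24:96
Now b = 24 in both, so a:b:c = 36:24:96
Therefore a:c = 36:96
Simplify by GCD: a:c = 3:8

3:8


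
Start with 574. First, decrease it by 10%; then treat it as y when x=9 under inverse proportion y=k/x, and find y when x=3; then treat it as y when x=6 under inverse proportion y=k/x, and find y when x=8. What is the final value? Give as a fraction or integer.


Start with 574.
Step 1: Decrease by 10%: 574 * 90/100 = 2583/5
Step 2: Inverse prop: k = (2583/5)*9; new y = k/3 = 2583/5*9/3 = 7749/5
Step 3: Inverse prop: k = (7749/5)*6; new y = k/8 = 7749/5*6/8 = 23247/20
Final result = 23247/20

23247/20


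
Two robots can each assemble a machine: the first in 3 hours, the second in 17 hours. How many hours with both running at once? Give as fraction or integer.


Rate of A = 1/3 job per hour
Rate of B = 1/17 job per hour
Combined rate = 1/3 + 1/17
Find common denominator: (17 + 3)/(3*17) = 20/51
Combined rate = 20/51 job per hour
Time together = 1 / (20/51) = 51/20 hours

51/20


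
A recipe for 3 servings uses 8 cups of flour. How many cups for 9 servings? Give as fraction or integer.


Original: 8 cups for 3 servings
Target servings = 9
Scaling factor = 9/3
New amount = 8 * 9/3
= 72/3
= 24 cups

24


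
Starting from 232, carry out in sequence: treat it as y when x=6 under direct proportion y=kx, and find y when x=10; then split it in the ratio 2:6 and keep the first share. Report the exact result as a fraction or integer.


Start with 232.
Step 1: Direct prop: k = (232)/6; new y = k*10 = 232*10/6 = 1160/3
Step 2: Split 2:6, first share = 1160/3 * 2/8 = 290/3
Final result = 290/3

290/3


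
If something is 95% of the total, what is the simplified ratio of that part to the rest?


Part = 95%, Remainder = 5%
Ratio = 95:5
GCD(95, 5) = 5
Simplify: 19:1 = 19:1

19:1


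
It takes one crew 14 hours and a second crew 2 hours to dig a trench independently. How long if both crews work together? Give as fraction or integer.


Rate of A = 1/14 job per hour
Rate of B = 1/2 job per hour
Combined rate = 1/14 + 1/2
Find common denominator: (2 + 14)/(14*2) = 16/28
Combined rate = 4/7 job per hour
Time together = 1 / (4/7) = 7/4 hours

7/4


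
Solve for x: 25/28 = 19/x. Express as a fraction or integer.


Setting up: 25/28 = 19/x
Cross multiply: 25 * x = 28 * 19
25x = 532
x = 532/25
x = 532/25

532/25


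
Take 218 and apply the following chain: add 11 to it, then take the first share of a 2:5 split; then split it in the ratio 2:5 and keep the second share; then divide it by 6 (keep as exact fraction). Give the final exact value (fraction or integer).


Start with 218.
Step 1: Add 11: 218+11=229; split 2:5 first = 229*2/7 = 458/7
Step 2: Split 2:5, second share = 458/7 * 5/7 = 2290/49
Step 3: Divide by 6: 2290/49 / 6 = 1145/147
Final result = 1145/147

1145/147


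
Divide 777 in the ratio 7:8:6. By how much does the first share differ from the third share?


Total parts = 7 + 8 + 6 = 21
Value per part = 777 / 21 = 37
Shares: 7*37=259, 8*37=296, 6*37=222
First share = 259, third share = 222
Difference = |259 - 222| = 37

37


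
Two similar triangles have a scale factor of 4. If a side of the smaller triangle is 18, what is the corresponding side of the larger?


Similar triangles have proportional sides
Scale factor = 4
Smaller side = 18
Corresponding larger side = 18 * 4
= 72

72


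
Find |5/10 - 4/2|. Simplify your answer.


Simplify: 5/10 = 1/2 and 4/2 = 2
Find common denominator: LCD = 2
Convert: 1/2 and 4/2
Difference = |1 - 4|/2 = 3/2
Simplified = 3/2

3/2


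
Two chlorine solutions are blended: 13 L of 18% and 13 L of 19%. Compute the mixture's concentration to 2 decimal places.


Solute in mixture 1 = 18% of 13 L = 13*18/100 = 117/50 L
Solute in mixture 2 = 19% of 13 L = 13*19/100 = 247/100 L
Total solute = 117/50 + 247/100 = 481/100 L
Total volume = 13 + 13 = 26 L
Final concentration = 481/100/26 * 100 = 18.50%

18.50


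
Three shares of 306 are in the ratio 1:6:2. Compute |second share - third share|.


Total parts = 1 + 6 + 2 = 9
Value per part = 306 / 9 = 34
Shares: 1*34=34, 6*34=204, 2*34=68
Second share = 204, third share = 68
Difference = |204 - 68| = 136

136


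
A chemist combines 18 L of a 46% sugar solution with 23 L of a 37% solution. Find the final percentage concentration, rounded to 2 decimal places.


Solute in mixture 1 = 46% of 18 L = 18*46/100 = 207/25 L
Solute in mixture 2 = 37% of 23 L = 23*37/100 = 851/100 L
Total solute = 207/25 + 851/100 = 1679/100 L
Total volume = 18 + 23 = 41 L
Final concentration = 1679/100/41 * 100 = 40.95%

40.95


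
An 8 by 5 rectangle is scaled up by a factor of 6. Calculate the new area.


Original dimensions: 8 x 5
Enlargement factor = 6
New width = 8 * 6 = 48
New height = 5 * 6 = 30
New area = 48 * 30 = 1440

1440


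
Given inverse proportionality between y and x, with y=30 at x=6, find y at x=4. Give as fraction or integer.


Inverse proportion: y = k/x
Find k: k = 6 * 30 = 180
Compute y at x=4: y = 180/4
y = 45

45


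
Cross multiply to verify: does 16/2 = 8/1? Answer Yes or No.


Cross multiply to check 16/2 = 8/1
Left cross product: 16 * 1 = 16
Right cross product: 2 * 8 = 16
16 = 16
Equal, so proportions match => Yes

Yes


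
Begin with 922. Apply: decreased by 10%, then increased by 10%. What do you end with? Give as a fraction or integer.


Start: 922
Step 1: decrease by 10% => multiply by 90/100
  922 * 90/100 = 4149/5
Step 2: increase by 10% => multiply by 110/100
  4149/5 * 110/100 = 45639/50
Final value = 45639/50

45639/50


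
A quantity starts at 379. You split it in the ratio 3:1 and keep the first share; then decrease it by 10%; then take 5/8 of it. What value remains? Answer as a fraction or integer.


Start with 379.
Step 1: Split 3:1, first share = 379 * 3/4 = 1137/4
Step 2: Decrease by 10%: 1137/4 * 90/100 = 10233/40
Step 3: Take 5/8: 10233/40 * 5/8 = 10233/64
Final result = 10233/64

10233/64


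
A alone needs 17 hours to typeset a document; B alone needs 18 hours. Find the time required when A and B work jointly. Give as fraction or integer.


Rate of A = 1/17 job per hour
Rate of B = 1/18 job per hour
Combined rate = 1/17 + 1/18
Find common denominator: (18 + 17)/(17*18) = 35/306
Combined rate = 35/306 job per hour
Time together = 1 / (35/306) = 306/35 hours

306/35


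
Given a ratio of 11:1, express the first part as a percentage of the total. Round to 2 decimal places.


Total parts = 11 + 1 = 12
First part fraction = 11/12
Percentage = (11/12) * 100
= 0.916667 * 100
= 91.67%

91.67


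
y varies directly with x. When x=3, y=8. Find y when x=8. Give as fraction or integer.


Direct proportion: y = kx
Find k: k = 8/3 = 8/3
Compute y at x=8: y = 8/3 * 8
y = 64/3

64/3


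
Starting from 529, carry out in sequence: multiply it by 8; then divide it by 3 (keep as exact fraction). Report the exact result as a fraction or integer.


Start with 529.
Step 1: Multiply by 8: 529 * 8 = 4232
Step 2: Divide by 3: 4232 / 3 = 4232/3
Final result = 4232/3

4232/3


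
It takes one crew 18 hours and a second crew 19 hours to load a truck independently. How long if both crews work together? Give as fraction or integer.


Rate of A = 1/18 job per hour
Rate of B = 1/19 job per hour
Combined rate = 1/18 + 1/19
Find common denominator: (19 + 18)/(18*19) = 37/342
Combined rate = 37/342 job per hour
Time together = 1 / (37/342) = 342/37 hours

342/37
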